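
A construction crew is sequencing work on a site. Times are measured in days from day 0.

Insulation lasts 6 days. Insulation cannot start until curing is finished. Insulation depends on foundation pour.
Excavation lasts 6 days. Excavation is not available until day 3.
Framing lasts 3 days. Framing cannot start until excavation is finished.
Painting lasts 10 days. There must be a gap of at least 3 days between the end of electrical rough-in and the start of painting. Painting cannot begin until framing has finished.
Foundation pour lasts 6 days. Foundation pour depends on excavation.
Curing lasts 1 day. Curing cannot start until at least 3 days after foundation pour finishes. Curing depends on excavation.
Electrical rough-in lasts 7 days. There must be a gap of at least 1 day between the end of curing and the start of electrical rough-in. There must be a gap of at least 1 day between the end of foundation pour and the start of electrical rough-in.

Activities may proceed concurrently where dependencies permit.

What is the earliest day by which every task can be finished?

Excavation waits on its own release at day 3, so it starts at day 3 and finishes at 3 + 6 = day 9.
Framing cannot begin until excavation (finishes day 9). It runs from day 9 to 9 + 3 = day 12.
Foundation pour waits on excavation (finishes day 9), so it starts at day 9 and finishes at 9 + 6 = day 15.
For curing: foundation pour (finishes day 15, plus 3-day gap → day 18); excavation (finishes day 9). Taking the maximum gives a start of day 18, and it finishes at 18 + 1 = day 19.
Insulation has to wait for curing (finishes day 19); foundation pour (finishes day 15). The latest of these is day 19, so insulation runs day 19 to 19 + 6 = day 25.
Electrical rough-in cannot start until curing (finishes day 19, plus 1-day gap → day 20); foundation pour (finishes day 15, plus 1-day gap → day 16). The controlling bound is day 20, so electrical rough-in finishes at 20 + 7 = day 27.
For painting: electrical rough-in (finishes day 27, plus 3-day gap → day 30); framing (finishes day 12). Taking the maximum gives a start of day 30, and it finishes at 30 + 10 = day 40.
All tasks are finished once the last one completes. Finish times: Excavation at 9, Foundation pour at 15, Curing at 19, Framing at 12, Electrical rough-in at 27, Insulation at 25, Painting at 40. The latest is day 40.

40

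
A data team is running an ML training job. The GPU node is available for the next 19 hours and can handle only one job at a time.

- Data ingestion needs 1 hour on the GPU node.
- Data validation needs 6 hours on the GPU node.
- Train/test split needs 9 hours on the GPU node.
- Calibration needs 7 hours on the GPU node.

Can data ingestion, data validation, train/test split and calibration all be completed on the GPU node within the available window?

Running back to back, the jobs need 1 + 6 + 9 + 7 = 23 hours on the GPU node.
Since 23 > 19, they cannot all fit.

No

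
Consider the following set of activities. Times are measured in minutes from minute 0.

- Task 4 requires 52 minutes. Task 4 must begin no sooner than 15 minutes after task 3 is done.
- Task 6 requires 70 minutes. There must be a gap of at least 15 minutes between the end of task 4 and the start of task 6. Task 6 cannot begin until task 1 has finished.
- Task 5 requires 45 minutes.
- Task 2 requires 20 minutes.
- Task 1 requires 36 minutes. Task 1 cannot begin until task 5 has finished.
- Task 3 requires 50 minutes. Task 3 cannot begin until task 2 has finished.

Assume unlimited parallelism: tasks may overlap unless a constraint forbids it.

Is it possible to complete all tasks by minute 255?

Task 5 can start immediately at minute 0; it finishes at minute 45.
Task 1 waits on task 5 (finishes minute 45), so it starts at minute 45 and finishes at 45 + 36 = minute 81.
Task 2 has no prerequisites, so it starts at minute 0 and finishes at minute 20.
Task 3 waits on task 2 (finishes minute 20), so it starts at minute 20 and finishes at 20 + 50 = minute 70.
Task 4 waits on task 3 (finishes minute 70, plus 15-minute gap → minute 85), so it starts at minute 85 and finishes at 85 + 52 = minute 137.
Task 6 has to wait for task 4 (finishes minute 137, plus 15-minute gap → minute 152); task 1 (finishes minute 81). The latest of these is minute 152, so task 6 runs minute 152 to 152 + 70 = minute 222.
Every task is finished by minute 222, which is no later than the deadline of 255, so the schedule is feasible.

Yes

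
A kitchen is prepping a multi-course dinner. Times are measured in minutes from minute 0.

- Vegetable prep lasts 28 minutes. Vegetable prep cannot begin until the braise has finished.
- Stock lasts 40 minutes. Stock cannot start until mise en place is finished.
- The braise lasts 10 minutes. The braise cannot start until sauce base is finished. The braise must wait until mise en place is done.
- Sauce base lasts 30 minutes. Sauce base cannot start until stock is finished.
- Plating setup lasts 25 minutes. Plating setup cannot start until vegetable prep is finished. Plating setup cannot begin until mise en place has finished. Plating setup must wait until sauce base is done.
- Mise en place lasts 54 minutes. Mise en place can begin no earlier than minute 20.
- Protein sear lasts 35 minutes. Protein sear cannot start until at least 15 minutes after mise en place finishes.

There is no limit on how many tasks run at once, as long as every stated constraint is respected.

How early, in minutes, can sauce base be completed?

144

Mise en place waits on its own release at minute 20, so it starts at minute 20 and finishes at 20 + 54 = minute 74.
After mise en place (finishes minute 74), stock can start at minute 74 and finishes at minute 114.
Sauce base waits on stock (finishes minute 114), so it starts at minute 114 and finishes at 114 + 30 = minute 144.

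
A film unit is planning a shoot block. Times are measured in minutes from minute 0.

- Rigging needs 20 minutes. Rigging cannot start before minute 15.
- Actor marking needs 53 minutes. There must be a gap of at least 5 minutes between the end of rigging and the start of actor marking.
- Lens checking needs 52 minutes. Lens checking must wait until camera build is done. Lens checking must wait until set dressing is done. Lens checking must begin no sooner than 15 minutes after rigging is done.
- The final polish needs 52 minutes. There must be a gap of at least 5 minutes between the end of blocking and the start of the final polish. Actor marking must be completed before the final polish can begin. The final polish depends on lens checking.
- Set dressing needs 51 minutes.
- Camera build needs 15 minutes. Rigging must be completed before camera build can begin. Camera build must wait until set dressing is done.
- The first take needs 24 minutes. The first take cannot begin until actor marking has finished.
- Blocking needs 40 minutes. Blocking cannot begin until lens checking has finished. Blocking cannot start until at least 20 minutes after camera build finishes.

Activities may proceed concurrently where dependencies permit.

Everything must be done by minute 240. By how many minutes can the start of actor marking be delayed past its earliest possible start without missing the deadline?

Rigging cannot begin until its own release at minute 15. It runs from minute 15 to 15 + 20 = minute 35.
Actor marking waits on rigging (finishes minute 35, plus 5-minute gap → minute 40), so it starts at minute 40 and finishes at 40 + 53 = minute 93.

Working backward from the deadline:
To finish by minute 240, the final polish (duration 52) must start no later than minute 188.
To finish by minute 240, the first take (duration 24) must start no later than minute 216.
Actor marking must finish in time for the final polish (must start by minute 188); the first take (must start by minute 216). The tightest is minute 188, so actor marking must start by 188 − 53 = minute 135.
So actor marking can start as early as minute 40 and as late as minute 135, giving 135 − 40 = 95 minutes of slack.

95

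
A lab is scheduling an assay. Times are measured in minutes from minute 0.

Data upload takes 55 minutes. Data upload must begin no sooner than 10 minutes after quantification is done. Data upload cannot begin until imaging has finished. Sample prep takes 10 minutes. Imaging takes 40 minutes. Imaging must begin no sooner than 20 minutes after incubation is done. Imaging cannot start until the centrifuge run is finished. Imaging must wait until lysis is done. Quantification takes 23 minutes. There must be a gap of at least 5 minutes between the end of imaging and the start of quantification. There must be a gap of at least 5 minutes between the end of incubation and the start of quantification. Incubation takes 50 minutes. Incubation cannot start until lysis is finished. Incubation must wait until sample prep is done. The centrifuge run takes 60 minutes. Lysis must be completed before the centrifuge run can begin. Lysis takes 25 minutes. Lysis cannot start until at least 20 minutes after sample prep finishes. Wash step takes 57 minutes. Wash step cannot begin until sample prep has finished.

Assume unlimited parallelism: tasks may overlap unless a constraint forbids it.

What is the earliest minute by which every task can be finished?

Nothing blocks sample prep, so it runs from minute 0 to minute 10.
Wash step waits on sample prep (finishes minute 10), so it starts at minute 10 and finishes at 10 + 57 = minute 67.
Lysis cannot begin until sample prep (finishes minute 10, plus 20-minute gap → minute 30). It runs from minute 30 to 30 + 25 = minute 55.
After lysis (finishes minute 55), the centrifuge run can start at minute 55 and finishes at minute 115.
Incubation has to wait for lysis (finishes minute 55); sample prep (finishes minute 10). The latest of these is minute 55, so incubation runs minute 55 to 55 + 50 = minute 105.
Imaging needs all of incubation (finishes minute 105, plus 20-minute gap → minute 125); the centrifuge run (finishes minute 115); lysis (finishes minute 55). That puts its earliest start at minute 125; it finishes at 125 + 40 = minute 165.
For quantification: imaging (finishes minute 165, plus 5-minute gap → minute 170); incubation (finishes minute 105, plus 5-minute gap → minute 110). Taking the maximum gives a start of minute 170, and it finishes at 170 + 23 = minute 193.
Data upload needs all of quantification (finishes minute 193, plus 10-minute gap → minute 203); imaging (finishes minute 165). That puts its earliest start at minute 203; it finishes at 203 + 55 = minute 258.
All tasks are finished once the last one completes. Finish times: Sample prep at 10, Lysis at 55, Incubation at 105, The centrifuge run at 115, Wash step at 67, Imaging at 165, Quantification at 193, Data upload at 258. The latest is minute 258.

258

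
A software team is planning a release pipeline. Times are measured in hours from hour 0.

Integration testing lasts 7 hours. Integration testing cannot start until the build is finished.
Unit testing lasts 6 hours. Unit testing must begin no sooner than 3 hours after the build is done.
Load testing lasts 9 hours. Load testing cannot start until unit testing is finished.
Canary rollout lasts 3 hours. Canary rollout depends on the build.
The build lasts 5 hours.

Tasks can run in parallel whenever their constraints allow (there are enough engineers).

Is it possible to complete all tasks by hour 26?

Nothing blocks the build, so it runs from hour 0 to hour 5.
Canary rollout cannot begin until the build (finishes hour 5). It runs from hour 5 to 5 + 3 = hour 8.
After the build (finishes hour 5), integration testing can start at hour 5 and finishes at hour 12.
Unit testing cannot begin until the build (finishes hour 5, plus 3-hour gap → hour 8). It runs from hour 8 to 8 + 6 = hour 14.
Load testing cannot begin until unit testing (finishes hour 14). It runs from hour 14 to 14 + 9 = hour 23.
Every task is finished by hour 23, which is no later than the deadline of 26, so the schedule is feasible.

Yes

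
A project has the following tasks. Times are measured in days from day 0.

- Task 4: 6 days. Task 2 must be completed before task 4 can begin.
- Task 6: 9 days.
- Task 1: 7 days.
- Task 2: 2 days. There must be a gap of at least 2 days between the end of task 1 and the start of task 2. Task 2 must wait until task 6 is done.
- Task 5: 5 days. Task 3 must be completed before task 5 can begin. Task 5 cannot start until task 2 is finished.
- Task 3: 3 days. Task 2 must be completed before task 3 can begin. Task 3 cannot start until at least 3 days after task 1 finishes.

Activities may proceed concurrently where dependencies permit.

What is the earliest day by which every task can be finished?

19

Task 6 can start immediately at day 0; it finishes at day 9.
Nothing blocks task 1, so it runs from day 0 to day 7.
Task 2 needs all of task 1 (finishes day 7, plus 2-day gap → day 9); task 6 (finishes day 9). That puts its earliest start at day 9; it finishes at 9 + 2 = day 11.
After task 2 (finishes day 11), task 4 can start at day 11 and finishes at day 17.
Task 3 cannot start until task 2 (finishes day 11); task 1 (finishes day 7, plus 3-day gap → day 10). The controlling bound is day 11, so task 3 finishes at 11 + 3 = day 14.
For task 5: task 3 (finishes day 14); task 2 (finishes day 11). Taking the maximum gives a start of day 14, and it finishes at 14 + 5 = day 19.
All tasks are finished once the last one completes. Finish times: Task 1 at 7, Task 2 at 11, Task 3 at 14, Task 4 at 17, Task 5 at 19, Task 6 at 9. The latest is day 19.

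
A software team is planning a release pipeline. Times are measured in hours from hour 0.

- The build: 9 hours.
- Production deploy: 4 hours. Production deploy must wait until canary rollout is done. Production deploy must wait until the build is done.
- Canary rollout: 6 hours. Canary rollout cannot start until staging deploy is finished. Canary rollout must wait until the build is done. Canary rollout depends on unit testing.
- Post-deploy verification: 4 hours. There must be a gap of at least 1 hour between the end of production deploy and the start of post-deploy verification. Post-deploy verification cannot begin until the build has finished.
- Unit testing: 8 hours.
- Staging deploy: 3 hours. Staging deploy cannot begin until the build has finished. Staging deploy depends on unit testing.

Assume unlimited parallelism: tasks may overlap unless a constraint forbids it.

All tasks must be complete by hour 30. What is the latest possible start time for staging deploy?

Post-deploy verification has no dependents, so it just needs to finish by hour 30. Starting by 30 − 4 = hour 26 achieves that.
Since post-deploy verification (must start by hour 26, minus 1-hour gap → hour 25) depends on it, production deploy must finish by hour 25. Backing off its 4-hour duration gives a latest start of hour 21.
Canary rollout has to be done before production deploy (must start by hour 21). That means finishing by hour 21, i.e. starting by 21 − 6 = hour 15.
Staging deploy must finish before canary rollout (must start by hour 15). With a 3-hour duration, staging deploy must start by 15 − 3 = hour 12.

12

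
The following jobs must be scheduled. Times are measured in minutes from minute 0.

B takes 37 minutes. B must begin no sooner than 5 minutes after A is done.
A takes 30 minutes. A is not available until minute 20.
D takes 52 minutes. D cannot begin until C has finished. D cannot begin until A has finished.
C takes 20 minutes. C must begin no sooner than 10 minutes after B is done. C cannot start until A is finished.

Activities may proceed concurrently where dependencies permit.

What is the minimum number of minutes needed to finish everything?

174

A cannot begin until its own release at minute 20. It runs from minute 20 to 20 + 30 = minute 50.
B waits on A (finishes minute 50, plus 5-minute gap → minute 55), so it starts at minute 55 and finishes at 55 + 37 = minute 92.
For C: B (finishes minute 92, plus 10-minute gap → minute 102); A (finishes minute 50). Taking the maximum gives a start of minute 102, and it finishes at 102 + 20 = minute 122.
D needs all of C (finishes minute 122); A (finishes minute 50). That puts its earliest start at minute 122; it finishes at 122 + 52 = minute 174.
All tasks are finished once the last one completes. Finish times: A at 50, B at 92, C at 122, D at 174. The latest is minute 174.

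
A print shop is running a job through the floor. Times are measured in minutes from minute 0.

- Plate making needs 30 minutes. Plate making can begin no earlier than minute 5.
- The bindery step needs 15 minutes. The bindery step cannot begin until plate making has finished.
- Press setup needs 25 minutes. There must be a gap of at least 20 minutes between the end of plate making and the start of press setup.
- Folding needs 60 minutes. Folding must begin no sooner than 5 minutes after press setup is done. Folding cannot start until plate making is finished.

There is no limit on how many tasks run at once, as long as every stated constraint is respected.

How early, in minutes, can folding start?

Plate making waits on its own release at minute 5, so it starts at minute 5 and finishes at 5 + 30 = minute 35.
Press setup cannot begin until plate making (finishes minute 35, plus 20-minute gap → minute 55). It runs from minute 55 to 55 + 25 = minute 80.
Folding waits on press setup (finishes minute 80, plus 5-minute gap → minute 85); plate making (finishes minute 35). The latest of these is minute 85, which is the earliest folding can start.

85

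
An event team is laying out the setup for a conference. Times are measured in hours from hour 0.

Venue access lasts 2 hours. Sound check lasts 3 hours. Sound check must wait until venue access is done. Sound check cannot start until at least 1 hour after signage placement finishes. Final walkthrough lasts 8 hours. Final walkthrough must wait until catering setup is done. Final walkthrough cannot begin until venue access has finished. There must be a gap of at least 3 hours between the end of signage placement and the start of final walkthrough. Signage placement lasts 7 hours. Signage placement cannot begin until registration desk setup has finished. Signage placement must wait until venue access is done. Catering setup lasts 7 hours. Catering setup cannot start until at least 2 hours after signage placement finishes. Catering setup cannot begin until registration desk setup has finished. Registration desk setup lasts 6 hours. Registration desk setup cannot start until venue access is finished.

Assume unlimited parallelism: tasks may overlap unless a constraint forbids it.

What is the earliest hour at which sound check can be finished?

19

Venue access has no prerequisites, so it starts at hour 0 and finishes at hour 2.
After venue access (finishes hour 2), registration desk setup can start at hour 2 and finishes at hour 8.
Signage placement needs all of registration desk setup (finishes hour 8); venue access (finishes hour 2). That puts its earliest start at hour 8; it finishes at 8 + 7 = hour 15.
Sound check has to wait for venue access (finishes hour 2); signage placement (finishes hour 15, plus 1-hour gap → hour 16). The latest of these is hour 16, so sound check runs hour 16 to 16 + 3 = hour 19.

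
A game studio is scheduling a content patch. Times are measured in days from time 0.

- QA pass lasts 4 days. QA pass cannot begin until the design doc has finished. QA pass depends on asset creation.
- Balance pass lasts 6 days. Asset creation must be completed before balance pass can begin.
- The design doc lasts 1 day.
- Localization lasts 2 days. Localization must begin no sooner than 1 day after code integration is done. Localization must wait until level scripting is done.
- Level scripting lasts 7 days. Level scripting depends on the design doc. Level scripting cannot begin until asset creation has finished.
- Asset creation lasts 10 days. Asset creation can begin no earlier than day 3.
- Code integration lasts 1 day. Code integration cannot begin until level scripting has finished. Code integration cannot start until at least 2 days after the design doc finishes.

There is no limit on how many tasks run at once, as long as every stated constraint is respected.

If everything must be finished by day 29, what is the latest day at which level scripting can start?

18

Localization must finish by day 29; it takes 2 days, so it must start by 29 − 2 = day 27.
Code integration feeds into localization (must start by day 27, minus 1-day gap → day 26); so code integration must finish by day 26 and therefore start by day 25.
For level scripting: code integration (must start by day 25); localization (must start by day 27). The most restrictive is day 25; with a 7-day duration, level scripting must start by day 18.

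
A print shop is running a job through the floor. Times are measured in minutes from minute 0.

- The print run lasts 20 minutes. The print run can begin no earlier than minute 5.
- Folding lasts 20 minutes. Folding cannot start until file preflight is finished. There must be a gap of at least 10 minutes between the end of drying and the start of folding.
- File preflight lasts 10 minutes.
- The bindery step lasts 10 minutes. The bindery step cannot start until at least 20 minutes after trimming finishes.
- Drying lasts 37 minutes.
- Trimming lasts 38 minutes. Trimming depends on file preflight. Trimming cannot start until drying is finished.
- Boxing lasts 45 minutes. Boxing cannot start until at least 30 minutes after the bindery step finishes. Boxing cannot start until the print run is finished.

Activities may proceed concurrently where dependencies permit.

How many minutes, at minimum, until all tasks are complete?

Drying has no prerequisites, so it starts at minute 0 and finishes at minute 37.
The print run waits on its own release at minute 5, so it starts at minute 5 and finishes at 5 + 20 = minute 25.
Nothing blocks file preflight, so it runs from minute 0 to minute 10.
Folding has to wait for file preflight (finishes minute 10); drying (finishes minute 37, plus 10-minute gap → minute 47). The latest of these is minute 47, so folding runs minute 47 to 47 + 20 = minute 67.
For trimming: file preflight (finishes minute 10); drying (finishes minute 37). Taking the maximum gives a start of minute 37, and it finishes at 37 + 38 = minute 75.
The bindery step cannot begin until trimming (finishes minute 75, plus 20-minute gap → minute 95). It runs from minute 95 to 95 + 10 = minute 105.
Boxing has to wait for the bindery step (finishes minute 105, plus 30-minute gap → minute 135); the print run (finishes minute 25). The latest of these is minute 135, so boxing runs minute 135 to 135 + 45 = minute 180.
All tasks are finished once the last one completes. Finish times: File preflight at 10, The print run at 25, Drying at 37, Trimming at 75, Folding at 67, The bindery step at 105, Boxing at 180. The latest is minute 180.

180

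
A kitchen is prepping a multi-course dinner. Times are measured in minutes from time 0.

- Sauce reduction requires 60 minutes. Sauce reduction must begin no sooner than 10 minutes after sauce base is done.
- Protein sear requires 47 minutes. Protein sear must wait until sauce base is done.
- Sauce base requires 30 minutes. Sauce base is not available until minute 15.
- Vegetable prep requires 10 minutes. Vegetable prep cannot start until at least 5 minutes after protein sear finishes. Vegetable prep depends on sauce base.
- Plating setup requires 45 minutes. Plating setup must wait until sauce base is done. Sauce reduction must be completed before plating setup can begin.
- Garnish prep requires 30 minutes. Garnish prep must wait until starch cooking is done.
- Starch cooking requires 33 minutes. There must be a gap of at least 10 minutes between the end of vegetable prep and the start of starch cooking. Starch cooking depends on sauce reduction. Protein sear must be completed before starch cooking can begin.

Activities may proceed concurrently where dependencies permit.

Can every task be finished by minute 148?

Sauce base waits on its own release at minute 15, so it starts at minute 15 and finishes at 15 + 30 = minute 45.
Sauce reduction cannot begin until sauce base (finishes minute 45, plus 10-minute gap → minute 55). It runs from minute 55 to 55 + 60 = minute 115.
Plating setup cannot start until sauce base (finishes minute 45); sauce reduction (finishes minute 115). The controlling bound is minute 115, so plating setup finishes at 115 + 45 = minute 160.
After sauce base (finishes minute 45), protein sear can start at minute 45 and finishes at minute 92.
Vegetable prep cannot start until protein sear (finishes minute 92, plus 5-minute gap → minute 97); sauce base (finishes minute 45). The controlling bound is minute 97, so vegetable prep finishes at 97 + 10 = minute 107.
For starch cooking: vegetable prep (finishes minute 107, plus 10-minute gap → minute 117); sauce reduction (finishes minute 115); protein sear (finishes minute 92). Taking the maximum gives a start of minute 117, and it finishes at 117 + 33 = minute 150.
Garnish prep waits on starch cooking (finishes minute 150), so it starts at minute 150 and finishes at 150 + 30 = minute 180.
The earliest everything can be done is minute 180, which is after the deadline of 148, so it is not possible.

No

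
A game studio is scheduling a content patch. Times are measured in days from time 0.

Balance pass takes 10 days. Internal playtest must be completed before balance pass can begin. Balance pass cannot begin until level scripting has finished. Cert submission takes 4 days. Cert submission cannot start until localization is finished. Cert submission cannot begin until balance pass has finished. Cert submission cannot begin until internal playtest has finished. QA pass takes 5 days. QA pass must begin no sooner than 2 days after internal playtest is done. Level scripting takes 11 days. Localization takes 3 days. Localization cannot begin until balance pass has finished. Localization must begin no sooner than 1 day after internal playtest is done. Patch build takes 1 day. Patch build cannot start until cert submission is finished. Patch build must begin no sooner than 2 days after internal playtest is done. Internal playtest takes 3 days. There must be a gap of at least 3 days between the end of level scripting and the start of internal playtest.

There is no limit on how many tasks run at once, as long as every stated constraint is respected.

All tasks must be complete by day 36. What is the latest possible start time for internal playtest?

15

To finish by day 36, patch build (duration 1) must start no later than day 35.
Cert submission has to be done before patch build (must start by day 35). That means finishing by day 35, i.e. starting by 35 − 4 = day 31.
Localization must finish before cert submission (must start by day 31). With a 3-day duration, localization must start by 31 − 3 = day 28.
For balance pass: localization (must start by day 28); cert submission (must start by day 31). The most restrictive is day 28; with a 10-day duration, balance pass must start by day 18.
QA pass must finish by day 36; it takes 5 days, so it must start by 36 − 5 = day 31.
Internal playtest must finish in time for balance pass (must start by day 18); localization (must start by day 28, minus 1-day gap → day 27); QA pass (must start by day 31, minus 2-day gap → day 29); cert submission (must start by day 31); patch build (must start by day 35, minus 2-day gap → day 33). The tightest is day 18, so internal playtest must start by 18 − 3 = day 15.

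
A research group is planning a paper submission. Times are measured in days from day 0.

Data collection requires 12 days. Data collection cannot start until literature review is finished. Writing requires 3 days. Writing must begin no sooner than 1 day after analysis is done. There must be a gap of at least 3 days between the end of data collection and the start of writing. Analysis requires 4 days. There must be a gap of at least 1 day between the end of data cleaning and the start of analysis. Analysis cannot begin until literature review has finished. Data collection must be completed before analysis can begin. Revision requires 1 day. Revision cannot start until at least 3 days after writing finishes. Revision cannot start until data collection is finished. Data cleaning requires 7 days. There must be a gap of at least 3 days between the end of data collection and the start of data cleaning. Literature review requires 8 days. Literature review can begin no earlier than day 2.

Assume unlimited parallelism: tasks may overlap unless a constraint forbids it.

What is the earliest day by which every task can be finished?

45

Literature review waits on its own release at day 2, so it starts at day 2 and finishes at 2 + 8 = day 10.
Data collection waits on literature review (finishes day 10), so it starts at day 10 and finishes at 10 + 12 = day 22.
Data cleaning cannot begin until data collection (finishes day 22, plus 3-day gap → day 25). It runs from day 25 to 25 + 7 = day 32.
For analysis: data cleaning (finishes day 32, plus 1-day gap → day 33); literature review (finishes day 10); data collection (finishes day 22). Taking the maximum gives a start of day 33, and it finishes at 33 + 4 = day 37.
Writing has to wait for analysis (finishes day 37, plus 1-day gap → day 38); data collection (finishes day 22, plus 3-day gap → day 25). The latest of these is day 38, so writing runs day 38 to 38 + 3 = day 41.
Revision needs all of writing (finishes day 41, plus 3-day gap → day 44); data collection (finishes day 22). That puts its earliest start at day 44; it finishes at 44 + 1 = day 45.
All tasks are finished once the last one completes. Finish times: Literature review at 10, Data collection at 22, Data cleaning at 32, Analysis at 37, Writing at 41, Revision at 45. The latest is day 45.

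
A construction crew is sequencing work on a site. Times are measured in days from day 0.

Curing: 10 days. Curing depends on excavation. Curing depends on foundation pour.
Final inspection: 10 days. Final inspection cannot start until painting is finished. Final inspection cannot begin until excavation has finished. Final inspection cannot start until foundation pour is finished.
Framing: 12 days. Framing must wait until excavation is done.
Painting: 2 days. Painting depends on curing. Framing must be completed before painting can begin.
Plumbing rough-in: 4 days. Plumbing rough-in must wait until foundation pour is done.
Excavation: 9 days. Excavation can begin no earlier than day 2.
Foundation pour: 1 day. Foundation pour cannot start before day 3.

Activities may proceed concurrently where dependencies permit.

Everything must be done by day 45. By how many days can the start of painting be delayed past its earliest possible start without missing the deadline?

10

Foundation pour waits on its own release at day 3, so it starts at day 3 and finishes at 3 + 1 = day 4.
Excavation cannot begin until its own release at day 2. It runs from day 2 to 2 + 9 = day 11.
Framing cannot begin until excavation (finishes day 11). It runs from day 11 to 11 + 12 = day 23.
Curing has to wait for excavation (finishes day 11); foundation pour (finishes day 4). The latest of these is day 11, so curing runs day 11 to 11 + 10 = day 21.
Painting needs all of curing (finishes day 21); framing (finishes day 23). That puts its earliest start at day 23; it finishes at 23 + 2 = day 25.

Working backward from the deadline:
Final inspection must finish by day 45; it takes 10 days, so it must start by 45 − 10 = day 35.
Painting must finish before final inspection (must start by day 35). With a 2-day duration, painting must start by 35 − 2 = day 33.
So painting can start as early as day 23 and as late as day 33, giving 33 − 23 = 10 days of slack.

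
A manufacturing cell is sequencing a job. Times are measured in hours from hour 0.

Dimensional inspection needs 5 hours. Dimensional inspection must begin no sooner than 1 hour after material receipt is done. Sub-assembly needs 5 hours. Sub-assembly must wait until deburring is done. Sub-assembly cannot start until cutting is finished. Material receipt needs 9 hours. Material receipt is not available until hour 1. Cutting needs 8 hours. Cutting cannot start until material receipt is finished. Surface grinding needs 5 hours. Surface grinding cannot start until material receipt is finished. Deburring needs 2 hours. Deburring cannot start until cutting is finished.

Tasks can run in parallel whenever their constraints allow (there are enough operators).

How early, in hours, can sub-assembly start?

Material receipt waits on its own release at hour 1, so it starts at hour 1 and finishes at 1 + 9 = hour 10.
After material receipt (finishes hour 10), cutting can start at hour 10 and finishes at hour 18.
Deburring cannot begin until cutting (finishes hour 18). It runs from hour 18 to 18 + 2 = hour 20.
Sub-assembly waits on deburring (finishes hour 20); cutting (finishes hour 18). The latest of these is hour 20, which is the earliest sub-assembly can start.

20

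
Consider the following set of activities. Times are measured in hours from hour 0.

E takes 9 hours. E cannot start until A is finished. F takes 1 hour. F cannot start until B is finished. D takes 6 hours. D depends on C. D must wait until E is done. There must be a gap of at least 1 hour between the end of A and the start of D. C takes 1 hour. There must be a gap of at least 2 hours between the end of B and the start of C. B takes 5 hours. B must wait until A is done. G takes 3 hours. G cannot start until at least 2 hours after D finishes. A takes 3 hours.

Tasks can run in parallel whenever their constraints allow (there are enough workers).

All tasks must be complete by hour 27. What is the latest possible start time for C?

Nothing follows G; the deadline of hour 27 is its only limit. It must start by 27 − 3 = hour 24.
D must finish before G (must start by hour 24, minus 2-hour gap → hour 22). With a 6-hour duration, D must start by 22 − 6 = hour 16.
C feeds into D (must start by hour 16); so C must finish by hour 16 and therefore start by hour 15.

15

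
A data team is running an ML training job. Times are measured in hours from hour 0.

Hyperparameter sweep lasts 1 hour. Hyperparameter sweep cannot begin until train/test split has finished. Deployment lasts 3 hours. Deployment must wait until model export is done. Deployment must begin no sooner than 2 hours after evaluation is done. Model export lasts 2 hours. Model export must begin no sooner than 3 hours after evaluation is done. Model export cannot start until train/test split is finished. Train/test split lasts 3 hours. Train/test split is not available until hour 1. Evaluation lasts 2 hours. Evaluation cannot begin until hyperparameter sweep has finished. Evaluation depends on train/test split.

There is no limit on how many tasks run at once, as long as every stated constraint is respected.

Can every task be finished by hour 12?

Train/test split cannot begin until its own release at hour 1. It runs from hour 1 to 1 + 3 = hour 4.
Hyperparameter sweep cannot begin until train/test split (finishes hour 4). It runs from hour 4 to 4 + 1 = hour 5.
Evaluation cannot start until hyperparameter sweep (finishes hour 5); train/test split (finishes hour 4). The controlling bound is hour 5, so evaluation finishes at 5 + 2 = hour 7.
Model export has to wait for evaluation (finishes hour 7, plus 3-hour gap → hour 10); train/test split (finishes hour 4). The latest of these is hour 10, so model export runs hour 10 to 10 + 2 = hour 12.
Deployment needs all of model export (finishes hour 12); evaluation (finishes hour 7, plus 2-hour gap → hour 9). That puts its earliest start at hour 12; it finishes at 12 + 3 = hour 15.
The earliest everything can be done is hour 15, which is after the deadline of 12, so it is not possible.

No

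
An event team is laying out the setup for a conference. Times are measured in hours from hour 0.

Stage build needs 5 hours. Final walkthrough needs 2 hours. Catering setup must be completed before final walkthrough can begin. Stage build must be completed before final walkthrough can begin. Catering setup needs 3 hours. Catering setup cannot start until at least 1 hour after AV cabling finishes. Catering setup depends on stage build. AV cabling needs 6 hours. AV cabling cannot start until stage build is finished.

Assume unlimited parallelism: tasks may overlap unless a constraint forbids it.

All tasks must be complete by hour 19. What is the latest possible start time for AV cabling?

To finish by hour 19, final walkthrough (duration 2) must start no later than hour 17.
Catering setup has to be done before final walkthrough (must start by hour 17). That means finishing by hour 17, i.e. starting by 17 − 3 = hour 14.
AV cabling must finish before catering setup (must start by hour 14, minus 1-hour gap → hour 13). With a 6-hour duration, AV cabling must start by 13 − 6 = hour 7.

7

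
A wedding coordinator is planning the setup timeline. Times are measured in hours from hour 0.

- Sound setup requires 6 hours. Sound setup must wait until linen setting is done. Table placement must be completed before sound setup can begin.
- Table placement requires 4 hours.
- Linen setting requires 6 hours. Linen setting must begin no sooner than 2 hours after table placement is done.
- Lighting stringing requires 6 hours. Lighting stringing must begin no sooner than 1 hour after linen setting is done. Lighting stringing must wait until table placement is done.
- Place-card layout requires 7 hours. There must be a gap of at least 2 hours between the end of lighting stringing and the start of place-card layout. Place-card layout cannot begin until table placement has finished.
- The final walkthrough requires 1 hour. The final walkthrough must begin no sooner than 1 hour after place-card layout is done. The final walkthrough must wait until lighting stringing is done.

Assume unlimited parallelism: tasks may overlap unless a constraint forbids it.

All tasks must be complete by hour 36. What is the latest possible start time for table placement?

The final walkthrough must finish by hour 36; it takes 1 hour, so it must start by 36 − 1 = hour 35.
Place-card layout feeds into the final walkthrough (must start by hour 35, minus 1-hour gap → hour 34); so place-card layout must finish by hour 34 and therefore start by hour 27.
For lighting stringing: place-card layout (must start by hour 27, minus 2-hour gap → hour 25); the final walkthrough (must start by hour 35). The most restrictive is hour 25; with a 6-hour duration, lighting stringing must start by hour 19.
Sound setup must finish by hour 36; it takes 6 hours, so it must start by 36 − 6 = hour 30.
For linen setting: lighting stringing (must start by hour 19, minus 1-hour gap → hour 18); sound setup (must start by hour 30). The most restrictive is hour 18; with a 6-hour duration, linen setting must start by hour 12.
Table placement has several dependents: linen setting (must start by hour 12, minus 2-hour gap → hour 10); lighting stringing (must start by hour 19); sound setup (must start by hour 30); place-card layout (must start by hour 27). The earliest of those limits is hour 10, so table placement must start by 10 − 4 = hour 6.

6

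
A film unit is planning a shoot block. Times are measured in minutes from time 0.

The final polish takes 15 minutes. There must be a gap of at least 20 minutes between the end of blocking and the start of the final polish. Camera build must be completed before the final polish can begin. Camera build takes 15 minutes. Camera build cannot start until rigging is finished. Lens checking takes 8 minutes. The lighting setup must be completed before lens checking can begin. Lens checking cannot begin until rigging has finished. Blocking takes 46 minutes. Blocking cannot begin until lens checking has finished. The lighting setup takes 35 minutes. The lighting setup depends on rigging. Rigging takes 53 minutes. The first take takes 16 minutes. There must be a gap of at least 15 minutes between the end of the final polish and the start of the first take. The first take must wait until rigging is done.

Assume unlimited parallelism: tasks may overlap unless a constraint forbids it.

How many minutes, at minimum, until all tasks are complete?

Rigging can start immediately at minute 0; it finishes at minute 53.
After rigging (finishes minute 53), camera build can start at minute 53 and finishes at minute 68.
After rigging (finishes minute 53), the lighting setup can start at minute 53 and finishes at minute 88.
Lens checking needs all of the lighting setup (finishes minute 88); rigging (finishes minute 53). That puts its earliest start at minute 88; it finishes at 88 + 8 = minute 96.
After lens checking (finishes minute 96), blocking can start at minute 96 and finishes at minute 142.
The final polish needs all of blocking (finishes minute 142, plus 20-minute gap → minute 162); camera build (finishes minute 68). That puts its earliest start at minute 162; it finishes at 162 + 15 = minute 177.
The first take has to wait for the final polish (finishes minute 177, plus 15-minute gap → minute 192); rigging (finishes minute 53). The latest of these is minute 192, so the first take runs minute 192 to 192 + 16 = minute 208.
All tasks are finished once the last one completes. Finish times: Rigging at 53, The lighting setup at 88, Camera build at 68, Lens checking at 96, Blocking at 142, The final polish at 177, The first take at 208. The latest is minute 208.

208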